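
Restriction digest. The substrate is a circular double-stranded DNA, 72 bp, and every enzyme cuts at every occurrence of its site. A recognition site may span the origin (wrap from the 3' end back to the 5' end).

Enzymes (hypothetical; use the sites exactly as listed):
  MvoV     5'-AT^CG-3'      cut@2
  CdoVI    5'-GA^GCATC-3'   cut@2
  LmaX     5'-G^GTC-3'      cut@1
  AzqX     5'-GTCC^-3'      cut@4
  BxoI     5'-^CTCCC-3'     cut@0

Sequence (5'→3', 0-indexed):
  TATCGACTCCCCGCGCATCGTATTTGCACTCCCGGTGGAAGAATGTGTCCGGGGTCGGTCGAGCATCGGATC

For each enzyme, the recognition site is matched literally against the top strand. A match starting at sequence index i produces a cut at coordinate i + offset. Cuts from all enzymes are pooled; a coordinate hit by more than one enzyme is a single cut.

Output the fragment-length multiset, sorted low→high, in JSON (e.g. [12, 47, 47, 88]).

Site scan:
  MvoV (ATCG, off=2): starts [1, 16, 64] → cuts [3, 18, 66]
  CdoVI (GAGCATC, off=2): starts [60] → cuts [62]
  LmaX (GGTC, off=1): starts [52, 56] → cuts [53, 57]
  AzqX (GTCC, off=4): starts [46] → cuts [50]
  BxoI (CTCCC, off=0): starts [6, 28] → cuts [6, 28]

All cut coordinates (distinct, sorted): [3, 6, 18, 28, 50, 53, 57, 62, 66]

Fragments:
  3→6: 3 bp
  6→18: 12 bp
  18→28: 10 bp
  28→50: 22 bp
  50→53: 3 bp
  53→57: 4 bp
  57→62: 5 bp
  62→66: 4 bp
  66→3 (wrap): 72-66+3 = 9 bp

[3,3,4,4,5,9,10,12,22]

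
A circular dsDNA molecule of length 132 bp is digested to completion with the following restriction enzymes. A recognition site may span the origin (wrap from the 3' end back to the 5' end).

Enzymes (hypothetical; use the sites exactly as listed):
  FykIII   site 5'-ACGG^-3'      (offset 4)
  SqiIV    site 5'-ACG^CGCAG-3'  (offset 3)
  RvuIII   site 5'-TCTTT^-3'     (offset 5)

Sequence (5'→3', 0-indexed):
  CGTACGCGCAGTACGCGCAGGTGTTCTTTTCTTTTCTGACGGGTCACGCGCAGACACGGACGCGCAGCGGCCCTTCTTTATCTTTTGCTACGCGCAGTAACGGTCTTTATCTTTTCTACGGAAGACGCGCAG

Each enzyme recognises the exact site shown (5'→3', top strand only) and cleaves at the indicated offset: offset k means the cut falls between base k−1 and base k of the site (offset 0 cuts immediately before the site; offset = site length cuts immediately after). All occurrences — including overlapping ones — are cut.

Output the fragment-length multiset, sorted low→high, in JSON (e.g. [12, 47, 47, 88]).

[3,5,5,6,6,6,6,7,7,8,9,11,11,11,14,17]

Site scan:
  FykIII (ACGG, off=4): starts [38, 55, 99, 117] → cuts [42, 59, 103, 121]
  SqiIV (ACGCGCAG, off=3): starts [3, 12, 45, 59, 89, 124] → cuts [6, 15, 48, 62, 92, 127]
  RvuIII (TCTTT, off=5): starts [24, 29, 74, 80, 103, 109] → cuts [29, 34, 79, 85, 108, 114]

Pooled cuts: [6, 15, 29, 34, 42, 48, 59, 62, 79, 85, 92, 103, 108, 114, 121, 127]

Fragment lengths:
  6→15: 9 bp
  15→29: 14 bp
  29→34: 5 bp
  34→42: 8 bp
  42→48: 6 bp
  48→59: 11 bp
  59→62: 3 bp
  62→79: 17 bp
  79→85: 6 bp
  85→92: 7 bp
  92→103: 11 bp
  103→108: 5 bp
  108→114: 6 bp
  114→121: 7 bp
  121→127: 6 bp
  127→6 (wrap): 132-127+6 = 11 bp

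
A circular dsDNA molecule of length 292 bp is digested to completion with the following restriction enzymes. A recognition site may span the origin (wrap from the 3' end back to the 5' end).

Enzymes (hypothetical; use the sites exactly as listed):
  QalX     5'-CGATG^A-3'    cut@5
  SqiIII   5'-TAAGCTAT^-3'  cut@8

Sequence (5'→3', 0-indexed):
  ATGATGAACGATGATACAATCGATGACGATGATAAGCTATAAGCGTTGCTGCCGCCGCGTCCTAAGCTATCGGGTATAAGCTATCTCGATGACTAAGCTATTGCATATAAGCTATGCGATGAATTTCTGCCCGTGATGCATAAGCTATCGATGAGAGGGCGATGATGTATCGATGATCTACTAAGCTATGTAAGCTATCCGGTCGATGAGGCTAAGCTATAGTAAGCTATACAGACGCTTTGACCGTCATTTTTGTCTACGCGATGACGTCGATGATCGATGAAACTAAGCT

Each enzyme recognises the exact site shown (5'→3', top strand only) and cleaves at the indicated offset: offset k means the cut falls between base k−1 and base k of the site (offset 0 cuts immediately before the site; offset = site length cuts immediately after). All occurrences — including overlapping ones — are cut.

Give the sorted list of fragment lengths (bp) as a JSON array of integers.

Scan for sites:
  QalX CGATGA/5: at [8, 20, 26, 86, 116, 148, 159, 170, 203, 261, 270, 277] ⇒ [13, 25, 31, 91, 121, 153, 164, 175, 208, 266, 275, 282]
  SqiIII TAAGCTAT/8: at [32, 62, 76, 93, 107, 140, 181, 190, 212, 222, 286] ⇒ [2, 40, 70, 84, 101, 115, 148, 189, 198, 220, 230]

Pooled cuts: [2, 13, 25, 31, 40, 70, 84, 91, 101, 115, 121, 148, 153, 164, 175, 189, 198, 208, 220, 230, 266, 275, 282]

Fragments:
  2→13: 11 bp
  13→25: 12 bp
  25→31: 6 bp
  31→40: 9 bp
  40→70: 30 bp
  70→84: 14 bp
  84→91: 7 bp
  91→101: 10 bp
  101→115: 14 bp
  115→121: 6 bp
  121→148: 27 bp
  148→153: 5 bp
  153→164: 11 bp
  164→175: 11 bp
  175→189: 14 bp
  189→198: 9 bp
  198→208: 10 bp
  208→220: 12 bp
  220→230: 10 bp
  230→266: 36 bp
  266→275: 9 bp
  275→282: 7 bp
  282→2 (wrap): 292-282+2 = 12 bp

[5,6,6,7,7,9,9,9,10,10,10,11,11,11,12,12,12,14,14,14,27,30,36]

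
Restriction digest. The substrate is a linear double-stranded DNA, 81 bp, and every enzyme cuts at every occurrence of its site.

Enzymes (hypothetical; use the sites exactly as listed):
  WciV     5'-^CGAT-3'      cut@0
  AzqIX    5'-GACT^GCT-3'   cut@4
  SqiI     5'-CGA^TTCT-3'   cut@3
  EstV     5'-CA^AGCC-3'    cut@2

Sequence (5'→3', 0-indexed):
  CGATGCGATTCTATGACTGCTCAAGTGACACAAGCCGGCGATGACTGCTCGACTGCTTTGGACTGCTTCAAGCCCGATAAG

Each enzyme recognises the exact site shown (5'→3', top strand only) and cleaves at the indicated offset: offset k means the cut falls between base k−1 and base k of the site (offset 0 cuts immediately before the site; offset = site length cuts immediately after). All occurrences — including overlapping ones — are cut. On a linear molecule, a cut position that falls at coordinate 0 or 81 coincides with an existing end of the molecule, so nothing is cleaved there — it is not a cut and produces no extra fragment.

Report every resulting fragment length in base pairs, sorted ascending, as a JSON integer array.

[3,4,5,6,6,7,8,8,10,10,14]

Scan for sites:
  WciV CGAT/0: at [0, 5, 38, 74] ⇒ [5, 38, 74] (position 0 is a terminus of the linear molecule — no cut)
  AzqIX GACTGCT/4: at [14, 42, 50, 60] ⇒ [18, 46, 54, 64]
  SqiI CGATTCT/3: at [5] ⇒ [8]
  EstV CAAGCC/2: at [30, 68] ⇒ [32, 70]

Pooled cuts: [5, 8, 18, 32, 38, 46, 54, 64, 70, 74]

Fragments:
  [0,5): 5 bp
  [5,8): 3 bp
  [8,18): 10 bp
  [18,32): 14 bp
  [32,38): 6 bp
  [38,46): 8 bp
  [46,54): 8 bp
  [54,64): 10 bp
  [64,70): 6 bp
  [70,74): 4 bp
  [74,81): 7 bp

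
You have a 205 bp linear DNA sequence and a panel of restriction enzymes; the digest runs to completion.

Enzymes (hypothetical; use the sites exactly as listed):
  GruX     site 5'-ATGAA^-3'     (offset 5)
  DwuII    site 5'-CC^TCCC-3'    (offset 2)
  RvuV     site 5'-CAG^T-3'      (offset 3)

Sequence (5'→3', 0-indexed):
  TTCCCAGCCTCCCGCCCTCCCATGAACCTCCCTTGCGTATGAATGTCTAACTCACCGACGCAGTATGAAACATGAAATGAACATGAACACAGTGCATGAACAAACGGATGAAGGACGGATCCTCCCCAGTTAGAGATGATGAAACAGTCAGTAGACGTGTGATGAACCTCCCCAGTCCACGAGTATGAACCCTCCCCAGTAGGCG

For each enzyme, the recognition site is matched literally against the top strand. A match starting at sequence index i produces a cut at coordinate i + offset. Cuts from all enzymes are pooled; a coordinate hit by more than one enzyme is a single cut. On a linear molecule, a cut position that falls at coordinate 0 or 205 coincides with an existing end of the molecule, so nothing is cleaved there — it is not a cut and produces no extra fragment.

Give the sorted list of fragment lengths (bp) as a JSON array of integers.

Site scan:
  GruX (ATGAA, off=5): starts [21, 38, 64, 71, 76, 82, 95, 107, 138, 161, 184] → cuts [26, 43, 69, 76, 81, 87, 100, 112, 143, 166, 189]
  DwuII (CCTCCC, off=2): starts [7, 15, 26, 120, 166, 190] → cuts [9, 17, 28, 122, 168, 192]
  RvuV (CAGT, off=3): starts [60, 89, 126, 144, 148, 172, 196] → cuts [63, 92, 129, 147, 151, 175, 199]

Pooled cuts: [9, 17, 26, 28, 43, 63, 69, 76, 81, 87, 92, 100, 112, 122, 129, 143, 147, 151, 166, 168, 175, 189, 192, 199]

Fragments:
  [0,9): 9 bp
  [9,17): 8 bp
  [17,26): 9 bp
  [26,28): 2 bp
  [28,43): 15 bp
  [43,63): 20 bp
  [63,69): 6 bp
  [69,76): 7 bp
  [76,81): 5 bp
  [81,87): 6 bp
  [87,92): 5 bp
  [92,100): 8 bp
  [100,112): 12 bp
  [112,122): 10 bp
  [122,129): 7 bp
  [129,143): 14 bp
  [143,147): 4 bp
  [147,151): 4 bp
  [151,166): 15 bp
  [166,168): 2 bp
  [168,175): 7 bp
  [175,189): 14 bp
  [189,192): 3 bp
  [192,199): 7 bp
  [199,205): 6 bp

[2,2,3,4,4,5,5,6,6,6,7,7,7,7,8,8,9,9,10,12,14,14,15,15,20]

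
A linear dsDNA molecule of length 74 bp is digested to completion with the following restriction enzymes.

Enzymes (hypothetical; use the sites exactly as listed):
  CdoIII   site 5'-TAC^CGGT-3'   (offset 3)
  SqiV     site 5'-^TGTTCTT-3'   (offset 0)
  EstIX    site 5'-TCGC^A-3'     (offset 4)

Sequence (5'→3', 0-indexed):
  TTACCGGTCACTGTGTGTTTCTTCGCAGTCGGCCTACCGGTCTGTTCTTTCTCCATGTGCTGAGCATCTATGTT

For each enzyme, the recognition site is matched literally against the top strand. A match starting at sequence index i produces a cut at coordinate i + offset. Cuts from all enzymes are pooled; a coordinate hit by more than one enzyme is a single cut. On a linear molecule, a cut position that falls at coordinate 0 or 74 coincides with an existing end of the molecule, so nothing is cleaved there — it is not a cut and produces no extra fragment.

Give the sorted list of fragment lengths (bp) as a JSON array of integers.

Per-enzyme occurrences:
  CdoIII TACCGGT/3: at [1, 34] ⇒ [4, 37]
  SqiV TGTTCTT/0: at [42] ⇒ [42]
  EstIX TCGCA/4: at [22] ⇒ [26]

Pooled cuts: [4, 26, 37, 42]

Fragment lengths:
  [0,4): 4 bp
  [4,26): 22 bp
  [26,37): 11 bp
  [37,42): 5 bp
  [42,74): 32 bp

[4,5,11,22,32]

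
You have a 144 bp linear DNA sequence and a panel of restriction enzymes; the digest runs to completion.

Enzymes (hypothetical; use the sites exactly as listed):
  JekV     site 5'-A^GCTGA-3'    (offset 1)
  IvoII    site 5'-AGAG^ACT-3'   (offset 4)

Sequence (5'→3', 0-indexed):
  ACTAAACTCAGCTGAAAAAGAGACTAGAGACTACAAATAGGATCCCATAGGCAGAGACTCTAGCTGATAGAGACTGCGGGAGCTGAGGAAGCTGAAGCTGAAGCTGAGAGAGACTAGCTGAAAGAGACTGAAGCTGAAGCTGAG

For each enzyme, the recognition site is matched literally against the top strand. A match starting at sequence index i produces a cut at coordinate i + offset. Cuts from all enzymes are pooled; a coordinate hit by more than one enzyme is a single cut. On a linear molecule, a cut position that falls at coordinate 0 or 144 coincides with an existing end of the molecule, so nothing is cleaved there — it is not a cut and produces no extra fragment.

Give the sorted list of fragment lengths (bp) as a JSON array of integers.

Per-enzyme occurrences:
  JekV (AGCTGA, off=1): starts [9, 61, 80, 89, 95, 101, 115, 131, 137] → cuts [10, 62, 81, 90, 96, 102, 116, 132, 138]
  IvoII (AGAGACT, off=4): starts [18, 25, 52, 68, 108, 122] → cuts [22, 29, 56, 72, 112, 126]

Pooled cuts: [10, 22, 29, 56, 62, 72, 81, 90, 96, 102, 112, 116, 126, 132, 138]

Fragments:
  [0,10): 10 bp
  [10,22): 12 bp
  [22,29): 7 bp
  [29,56): 27 bp
  [56,62): 6 bp
  [62,72): 10 bp
  [72,81): 9 bp
  [81,90): 9 bp
  [90,96): 6 bp
  [96,102): 6 bp
  [102,112): 10 bp
  [112,116): 4 bp
  [116,126): 10 bp
  [126,132): 6 bp
  [132,138): 6 bp
  [138,144): 6 bp

[4,6,6,6,6,6,6,7,9,9,10,10,10,10,12,27]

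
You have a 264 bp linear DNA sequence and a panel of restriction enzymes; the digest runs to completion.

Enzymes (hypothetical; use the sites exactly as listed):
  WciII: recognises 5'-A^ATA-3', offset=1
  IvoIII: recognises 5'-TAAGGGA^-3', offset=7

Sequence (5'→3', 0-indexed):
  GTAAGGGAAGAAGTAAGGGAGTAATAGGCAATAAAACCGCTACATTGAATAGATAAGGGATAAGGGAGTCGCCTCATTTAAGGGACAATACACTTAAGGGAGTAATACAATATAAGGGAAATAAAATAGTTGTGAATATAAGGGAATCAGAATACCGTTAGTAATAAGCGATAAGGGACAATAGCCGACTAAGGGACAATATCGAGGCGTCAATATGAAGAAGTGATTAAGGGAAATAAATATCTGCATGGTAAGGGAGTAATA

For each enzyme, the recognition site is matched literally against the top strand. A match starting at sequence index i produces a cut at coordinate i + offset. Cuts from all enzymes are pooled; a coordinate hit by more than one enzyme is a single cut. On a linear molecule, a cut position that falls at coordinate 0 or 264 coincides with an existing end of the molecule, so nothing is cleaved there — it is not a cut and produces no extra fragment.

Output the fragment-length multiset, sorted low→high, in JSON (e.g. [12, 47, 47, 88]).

[1,1,2,2,2,3,3,3,3,4,5,5,6,7,7,8,10,10,10,12,12,12,14,14,15,16,18,18,19,22]

Site scan:
  WciII AATA/1: at [22, 29, 47, 86, 103, 108, 119, 124, 134, 150, 162, 179, 197, 211, 234, 238, 260] ⇒ [23, 30, 48, 87, 104, 109, 120, 125, 135, 151, 163, 180, 198, 212, 235, 239, 261]
  IvoIII TAAGGGA/7: at [1, 13, 53, 60, 78, 94, 112, 138, 171, 189, 227, 251] ⇒ [8, 20, 60, 67, 85, 101, 119, 145, 178, 196, 234, 258]

All cut coordinates (distinct, sorted): [8, 20, 23, 30, 48, 60, 67, 85, 87, 101, 104, 109, 119, 120, 125, 135, 145, 151, 163, 178, 180, 196, 198, 212, 234, 235, 239, 258, 261]

Fragments:
  [0,8): 8 bp
  [8,20): 12 bp
  [20,23): 3 bp
  [23,30): 7 bp
  [30,48): 18 bp
  [48,60): 12 bp
  [60,67): 7 bp
  [67,85): 18 bp
  [85,87): 2 bp
  [87,101): 14 bp
  [101,104): 3 bp
  [104,109): 5 bp
  [109,119): 10 bp
  [119,120): 1 bp
  [120,125): 5 bp
  [125,135): 10 bp
  [135,145): 10 bp
  [145,151): 6 bp
  [151,163): 12 bp
  [163,178): 15 bp
  [178,180): 2 bp
  [180,196): 16 bp
  [196,198): 2 bp
  [198,212): 14 bp
  [212,234): 22 bp
  [234,235): 1 bp
  [235,239): 4 bp
  [239,258): 19 bp
  [258,261): 3 bp
  [261,264): 3 bp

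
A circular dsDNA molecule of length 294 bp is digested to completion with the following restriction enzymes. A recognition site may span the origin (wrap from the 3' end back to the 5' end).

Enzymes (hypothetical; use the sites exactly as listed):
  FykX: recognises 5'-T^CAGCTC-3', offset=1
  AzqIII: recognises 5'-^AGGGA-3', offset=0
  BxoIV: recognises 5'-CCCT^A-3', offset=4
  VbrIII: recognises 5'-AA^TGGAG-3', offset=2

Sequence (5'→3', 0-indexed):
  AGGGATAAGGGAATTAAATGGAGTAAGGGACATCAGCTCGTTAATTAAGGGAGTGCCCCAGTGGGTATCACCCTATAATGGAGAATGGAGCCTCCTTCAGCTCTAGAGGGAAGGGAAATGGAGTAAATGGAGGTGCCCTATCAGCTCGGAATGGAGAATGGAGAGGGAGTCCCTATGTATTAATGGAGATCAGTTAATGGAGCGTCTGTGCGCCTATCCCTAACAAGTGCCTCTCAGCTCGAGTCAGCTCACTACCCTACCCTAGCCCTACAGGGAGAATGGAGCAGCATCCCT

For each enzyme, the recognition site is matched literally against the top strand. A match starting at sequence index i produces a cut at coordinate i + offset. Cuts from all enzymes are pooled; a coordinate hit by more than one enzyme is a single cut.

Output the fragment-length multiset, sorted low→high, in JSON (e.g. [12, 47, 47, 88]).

Per-enzyme occurrences:
  FykX (TCAGCTC, off=1): starts [32, 96, 140, 233, 243] → cuts [33, 97, 141, 234, 244]
  AzqIII (AGGGA, off=0): starts [0, 7, 25, 47, 106, 111, 163, 271] → cuts [0, 7, 25, 47, 106, 111, 163, 271]
  BxoIV (CCCTA, off=4): starts [70, 135, 170, 217, 254, 259, 265, 290] → cuts [0, 74, 139, 174, 221, 258, 263, 269]
  VbrIII (AATGGAG, off=2): starts [16, 76, 83, 116, 125, 149, 156, 181, 195, 277] → cuts [18, 78, 85, 118, 127, 151, 158, 183, 197, 279]

Pooled cuts: [0, 7, 18, 25, 33, 47, 74, 78, 85, 97, 106, 111, 118, 127, 139, 141, 151, 158, 163, 174, 183, 197, 221, 234, 244, 258, 263, 269, 271, 279]

Fragments:
  0→7: 7 bp
  7→18: 11 bp
  18→25: 7 bp
  25→33: 8 bp
  33→47: 14 bp
  47→74: 27 bp
  74→78: 4 bp
  78→85: 7 bp
  85→97: 12 bp
  97→106: 9 bp
  106→111: 5 bp
  111→118: 7 bp
  118→127: 9 bp
  127→139: 12 bp
  139→141: 2 bp
  141→151: 10 bp
  151→158: 7 bp
  158→163: 5 bp
  163→174: 11 bp
  174→183: 9 bp
  183→197: 14 bp
  197→221: 24 bp
  221→234: 13 bp
  234→244: 10 bp
  244→258: 14 bp
  258→263: 5 bp
  263→269: 6 bp
  269→271: 2 bp
  271→279: 8 bp
  279→0 (wrap): 294-279+0 = 15 bp

[2,2,4,5,5,5,6,7,7,7,7,7,8,8,9,9,9,10,10,11,11,12,12,13,14,14,14,15,24,27]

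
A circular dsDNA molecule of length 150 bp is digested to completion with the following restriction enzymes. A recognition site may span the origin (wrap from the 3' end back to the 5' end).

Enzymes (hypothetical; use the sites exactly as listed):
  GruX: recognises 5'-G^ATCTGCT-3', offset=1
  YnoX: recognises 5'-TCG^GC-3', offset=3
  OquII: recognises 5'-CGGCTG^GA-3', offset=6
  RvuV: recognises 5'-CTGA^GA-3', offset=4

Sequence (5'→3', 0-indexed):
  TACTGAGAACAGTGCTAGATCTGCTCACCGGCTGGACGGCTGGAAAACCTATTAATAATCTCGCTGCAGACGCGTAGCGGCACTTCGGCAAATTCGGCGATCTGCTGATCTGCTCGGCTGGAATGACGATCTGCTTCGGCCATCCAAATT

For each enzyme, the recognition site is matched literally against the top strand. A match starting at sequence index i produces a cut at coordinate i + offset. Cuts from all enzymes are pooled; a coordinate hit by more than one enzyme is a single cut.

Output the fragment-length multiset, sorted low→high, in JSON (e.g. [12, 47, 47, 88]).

[3,4,8,8,8,9,9,10,12,16,18,45]

Site scan:
  GruX (GATCTGCT, off=1): starts [17, 98, 106, 127] → cuts [18, 99, 107, 128]
  YnoX (TCGGC, off=3): starts [84, 93, 113, 135] → cuts [87, 96, 116, 138]
  OquII (CGGCTGGA, off=6): starts [28, 36, 114] → cuts [34, 42, 120]
  RvuV (CTGAGA, off=4): starts [2] → cuts [6]

Pooled cuts: [6, 18, 34, 42, 87, 96, 99, 107, 116, 120, 128, 138]

Fragments:
  6→18: 12 bp
  18→34: 16 bp
  34→42: 8 bp
  42→87: 45 bp
  87→96: 9 bp
  96→99: 3 bp
  99→107: 8 bp
  107→116: 9 bp
  116→120: 4 bp
  120→128: 8 bp
  128→138: 10 bp
  138→6 (wrap): 150-138+6 = 18 bp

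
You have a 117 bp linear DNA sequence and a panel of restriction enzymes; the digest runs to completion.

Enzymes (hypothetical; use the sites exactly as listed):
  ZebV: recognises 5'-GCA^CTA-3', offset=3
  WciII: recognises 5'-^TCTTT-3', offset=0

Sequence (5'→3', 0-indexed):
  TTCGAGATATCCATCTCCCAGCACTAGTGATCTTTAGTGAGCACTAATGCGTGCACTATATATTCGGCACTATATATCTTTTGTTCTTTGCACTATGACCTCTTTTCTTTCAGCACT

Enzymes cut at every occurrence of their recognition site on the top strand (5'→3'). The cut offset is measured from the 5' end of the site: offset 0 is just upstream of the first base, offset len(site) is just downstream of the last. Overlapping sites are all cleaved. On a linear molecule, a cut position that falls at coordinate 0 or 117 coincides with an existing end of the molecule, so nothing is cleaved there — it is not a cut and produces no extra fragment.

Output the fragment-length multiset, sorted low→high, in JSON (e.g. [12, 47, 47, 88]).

Per-enzyme occurrences:
  ZebV (GCACTA, off=3): starts [20, 40, 52, 66, 89] → cuts [23, 43, 55, 69, 92]
  WciII (TCTTT, off=0): starts [30, 76, 84, 100, 105] → cuts [30, 76, 84, 100, 105]

All cut coordinates (distinct, sorted): [23, 30, 43, 55, 69, 76, 84, 92, 100, 105]

Fragment lengths:
  [0,23): 23 bp
  [23,30): 7 bp
  [30,43): 13 bp
  [43,55): 12 bp
  [55,69): 14 bp
  [69,76): 7 bp
  [76,84): 8 bp
  [84,92): 8 bp
  [92,100): 8 bp
  [100,105): 5 bp
  [105,117): 12 bp

[5,7,7,8,8,8,12,12,13,14,23]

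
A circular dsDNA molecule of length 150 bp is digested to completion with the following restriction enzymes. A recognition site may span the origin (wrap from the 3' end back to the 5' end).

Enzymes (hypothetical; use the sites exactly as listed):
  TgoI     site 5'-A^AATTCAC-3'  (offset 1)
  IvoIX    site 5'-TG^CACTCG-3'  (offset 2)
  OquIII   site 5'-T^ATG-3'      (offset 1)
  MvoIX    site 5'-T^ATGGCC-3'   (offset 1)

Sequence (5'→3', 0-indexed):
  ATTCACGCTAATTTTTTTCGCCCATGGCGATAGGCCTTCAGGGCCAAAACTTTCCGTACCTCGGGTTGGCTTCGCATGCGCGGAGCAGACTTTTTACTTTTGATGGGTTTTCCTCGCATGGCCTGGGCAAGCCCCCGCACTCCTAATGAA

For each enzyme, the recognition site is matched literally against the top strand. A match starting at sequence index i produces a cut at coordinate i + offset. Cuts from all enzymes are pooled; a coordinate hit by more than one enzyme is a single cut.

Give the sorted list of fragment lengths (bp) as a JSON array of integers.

Per-enzyme occurrences:
  TgoI AAATTCAC/1: at [148] ⇒ [149]
  IvoIX (TGCACTCG, off=2): no sites
  OquIII (TATG, off=1): no sites
  MvoIX (TATGGCC, off=1): no sites

All cut coordinates (distinct, sorted): [149]

Fragments:
  149→149 (wrap): 150-149+149 = 150 bp

[150]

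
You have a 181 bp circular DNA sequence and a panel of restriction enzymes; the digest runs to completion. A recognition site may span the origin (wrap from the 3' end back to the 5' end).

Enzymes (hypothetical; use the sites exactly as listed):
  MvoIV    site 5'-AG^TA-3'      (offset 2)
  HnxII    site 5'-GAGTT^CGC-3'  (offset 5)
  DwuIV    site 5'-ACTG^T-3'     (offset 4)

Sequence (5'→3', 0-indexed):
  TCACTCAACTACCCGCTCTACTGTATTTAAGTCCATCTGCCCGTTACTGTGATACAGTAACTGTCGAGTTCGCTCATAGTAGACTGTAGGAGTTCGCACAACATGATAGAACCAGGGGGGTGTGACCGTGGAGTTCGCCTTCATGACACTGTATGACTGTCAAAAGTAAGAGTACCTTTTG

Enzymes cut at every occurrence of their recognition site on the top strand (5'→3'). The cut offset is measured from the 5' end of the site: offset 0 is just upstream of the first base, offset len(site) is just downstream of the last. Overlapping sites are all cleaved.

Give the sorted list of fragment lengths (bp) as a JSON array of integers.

Site scan:
  MvoIV (AGTA, off=2): starts [55, 77, 164, 170] → cuts [57, 79, 166, 172]
  HnxII (GAGTTCGC, off=5): starts [65, 89, 130] → cuts [70, 94, 135]
  DwuIV (ACTGT, off=4): starts [19, 45, 59, 82, 147, 155] → cuts [23, 49, 63, 86, 151, 159]

All cut coordinates (distinct, sorted): [23, 49, 57, 63, 70, 79, 86, 94, 135, 151, 159, 166, 172]

Fragments:
  23→49: 26 bp
  49→57: 8 bp
  57→63: 6 bp
  63→70: 7 bp
  70→79: 9 bp
  79→86: 7 bp
  86→94: 8 bp
  94→135: 41 bp
  135→151: 16 bp
  151→159: 8 bp
  159→166: 7 bp
  166→172: 6 bp
  172→23 (wrap): 181-172+23 = 32 bp

[6,6,7,7,7,8,8,8,9,16,26,32,41]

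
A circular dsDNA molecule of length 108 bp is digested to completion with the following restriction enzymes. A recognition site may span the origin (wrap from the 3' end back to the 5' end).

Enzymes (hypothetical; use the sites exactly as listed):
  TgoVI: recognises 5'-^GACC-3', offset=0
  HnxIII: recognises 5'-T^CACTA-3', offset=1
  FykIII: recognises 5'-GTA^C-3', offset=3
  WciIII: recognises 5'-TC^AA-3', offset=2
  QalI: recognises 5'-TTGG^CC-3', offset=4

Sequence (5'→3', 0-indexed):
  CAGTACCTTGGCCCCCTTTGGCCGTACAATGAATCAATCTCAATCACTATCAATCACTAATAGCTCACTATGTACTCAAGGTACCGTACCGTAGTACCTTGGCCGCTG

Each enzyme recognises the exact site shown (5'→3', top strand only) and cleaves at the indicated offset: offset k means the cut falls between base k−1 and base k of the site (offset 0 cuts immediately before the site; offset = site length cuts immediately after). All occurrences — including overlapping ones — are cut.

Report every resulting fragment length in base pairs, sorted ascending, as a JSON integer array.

[3,3,3,5,5,6,6,6,6,7,8,9,9,10,11,11]

Scan for sites:
  TgoVI (GACC, off=0): no sites
  HnxIII (TCACTA, off=1): starts [43, 53, 64] → cuts [44, 54, 65]
  FykIII (GTAC, off=3): starts [2, 23, 71, 80, 85, 93] → cuts [5, 26, 74, 83, 88, 96]
  WciIII (TCAA, off=2): starts [33, 39, 49, 75] → cuts [35, 41, 51, 77]
  QalI (TTGGCC, off=4): starts [7, 17, 98] → cuts [11, 21, 102]

All cut coordinates (distinct, sorted): [5, 11, 21, 26, 35, 41, 44, 51, 54, 65, 74, 77, 83, 88, 96, 102]

Fragment lengths:
  5→11: 6 bp
  11→21: 10 bp
  21→26: 5 bp
  26→35: 9 bp
  35→41: 6 bp
  41→44: 3 bp
  44→51: 7 bp
  51→54: 3 bp
  54→65: 11 bp
  65→74: 9 bp
  74→77: 3 bp
  77→83: 6 bp
  83→88: 5 bp
  88→96: 8 bp
  96→102: 6 bp
  102→5 (wrap): 108-102+5 = 11 bp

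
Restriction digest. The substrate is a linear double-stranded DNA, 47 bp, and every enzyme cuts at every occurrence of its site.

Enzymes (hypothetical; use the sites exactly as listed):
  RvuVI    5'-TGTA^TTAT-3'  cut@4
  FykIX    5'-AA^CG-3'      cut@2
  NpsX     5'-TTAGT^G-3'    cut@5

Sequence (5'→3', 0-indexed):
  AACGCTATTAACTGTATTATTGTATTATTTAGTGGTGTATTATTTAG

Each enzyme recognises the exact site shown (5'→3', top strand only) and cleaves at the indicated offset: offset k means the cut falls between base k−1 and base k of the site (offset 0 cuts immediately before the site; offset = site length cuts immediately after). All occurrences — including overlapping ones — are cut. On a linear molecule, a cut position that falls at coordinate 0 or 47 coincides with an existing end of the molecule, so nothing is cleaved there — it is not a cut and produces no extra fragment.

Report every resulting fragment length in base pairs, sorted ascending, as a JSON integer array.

Site scan:
  RvuVI (TGTATTAT, off=4): starts [12, 20, 35] → cuts [16, 24, 39]
  FykIX (AACG, off=2): starts [0] → cuts [2]
  NpsX (TTAGTG, off=5): starts [28] → cuts [33]

All cut coordinates (distinct, sorted): [2, 16, 24, 33, 39]

Fragment lengths:
  [0,2): 2 bp
  [2,16): 14 bp
  [16,24): 8 bp
  [24,33): 9 bp
  [33,39): 6 bp
  [39,47): 8 bp

[2,6,8,8,9,14]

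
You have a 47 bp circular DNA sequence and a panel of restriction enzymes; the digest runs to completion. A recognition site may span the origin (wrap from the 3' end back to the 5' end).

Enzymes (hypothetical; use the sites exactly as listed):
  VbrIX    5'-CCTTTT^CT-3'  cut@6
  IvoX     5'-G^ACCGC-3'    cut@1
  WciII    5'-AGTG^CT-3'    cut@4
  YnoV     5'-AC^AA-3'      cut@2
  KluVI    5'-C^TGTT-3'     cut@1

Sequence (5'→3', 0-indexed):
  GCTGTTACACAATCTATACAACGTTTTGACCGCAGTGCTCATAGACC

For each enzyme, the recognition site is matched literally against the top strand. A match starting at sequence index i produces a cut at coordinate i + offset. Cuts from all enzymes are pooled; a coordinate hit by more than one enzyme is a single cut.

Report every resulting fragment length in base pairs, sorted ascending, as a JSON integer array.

Site scan:
  VbrIX (CCTTTTCT, off=6): no sites
  IvoX (GACCGC, off=1): starts [27, 43] → cuts [28, 44]
  WciII (AGTGCT, off=4): starts [33] → cuts [37]
  YnoV (ACAA, off=2): starts [8, 17] → cuts [10, 19]
  KluVI (CTGTT, off=1): starts [1] → cuts [2]

All cut coordinates (distinct, sorted): [2, 10, 19, 28, 37, 44]

Fragments:
  2→10: 8 bp
  10→19: 9 bp
  19→28: 9 bp
  28→37: 9 bp
  37→44: 7 bp
  44→2 (wrap): 47-44+2 = 5 bp

[5,7,8,9,9,9]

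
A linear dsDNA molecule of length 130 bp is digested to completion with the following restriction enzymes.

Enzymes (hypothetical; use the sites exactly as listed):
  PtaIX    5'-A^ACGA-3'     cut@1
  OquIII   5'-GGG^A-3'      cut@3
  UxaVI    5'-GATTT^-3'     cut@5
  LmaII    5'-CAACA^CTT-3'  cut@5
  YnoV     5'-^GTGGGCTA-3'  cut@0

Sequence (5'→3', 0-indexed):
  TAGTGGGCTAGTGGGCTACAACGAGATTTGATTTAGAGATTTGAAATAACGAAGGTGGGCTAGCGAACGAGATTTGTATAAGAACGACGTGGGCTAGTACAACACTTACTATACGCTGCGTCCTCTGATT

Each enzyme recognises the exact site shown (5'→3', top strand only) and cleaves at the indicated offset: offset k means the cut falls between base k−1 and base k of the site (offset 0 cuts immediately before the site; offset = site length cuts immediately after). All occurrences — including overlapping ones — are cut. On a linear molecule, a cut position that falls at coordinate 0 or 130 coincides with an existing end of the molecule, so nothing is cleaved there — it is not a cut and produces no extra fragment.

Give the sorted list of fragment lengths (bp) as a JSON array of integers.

Scan for sites:
  PtaIX (AACGA, off=1): starts [19, 47, 65, 82] → cuts [20, 48, 66, 83]
  OquIII (GGGA, off=3): no sites
  UxaVI (GATTT, off=5): starts [24, 29, 37, 70] → cuts [29, 34, 42, 75]
  LmaII (CAACACTT, off=5): starts [99] → cuts [104]
  YnoV (GTGGGCTA, off=0): starts [2, 10, 54, 88] → cuts [2, 10, 54, 88]

All cut coordinates (distinct, sorted): [2, 10, 20, 29, 34, 42, 48, 54, 66, 75, 83, 88, 104]

Fragments:
  [0,2): 2 bp
  [2,10): 8 bp
  [10,20): 10 bp
  [20,29): 9 bp
  [29,34): 5 bp
  [34,42): 8 bp
  [42,48): 6 bp
  [48,54): 6 bp
  [54,66): 12 bp
  [66,75): 9 bp
  [75,83): 8 bp
  [83,88): 5 bp
  [88,104): 16 bp
  [104,130): 26 bp

[2,5,5,6,6,8,8,8,9,9,10,12,16,26]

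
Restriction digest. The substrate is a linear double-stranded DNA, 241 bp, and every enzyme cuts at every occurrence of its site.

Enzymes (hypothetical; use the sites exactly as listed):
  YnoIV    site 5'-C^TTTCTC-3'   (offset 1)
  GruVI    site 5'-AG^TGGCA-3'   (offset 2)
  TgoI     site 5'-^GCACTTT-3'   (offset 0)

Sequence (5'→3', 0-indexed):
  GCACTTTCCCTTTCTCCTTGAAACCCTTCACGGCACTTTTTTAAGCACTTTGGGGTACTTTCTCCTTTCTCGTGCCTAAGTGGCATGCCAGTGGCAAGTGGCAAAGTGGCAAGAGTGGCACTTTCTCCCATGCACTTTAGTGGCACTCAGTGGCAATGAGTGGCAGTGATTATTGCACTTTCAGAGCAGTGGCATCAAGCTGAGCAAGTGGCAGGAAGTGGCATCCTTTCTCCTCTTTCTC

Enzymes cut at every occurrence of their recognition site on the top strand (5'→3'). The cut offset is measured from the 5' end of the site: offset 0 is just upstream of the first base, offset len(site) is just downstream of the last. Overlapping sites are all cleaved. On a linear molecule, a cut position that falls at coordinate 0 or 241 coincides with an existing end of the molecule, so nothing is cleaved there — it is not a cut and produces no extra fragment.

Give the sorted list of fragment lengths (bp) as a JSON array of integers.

Site scan:
  YnoIV CTTTCTC/1: at [9, 57, 64, 120, 225, 234] ⇒ [10, 58, 65, 121, 226, 235]
  GruVI AGTGGCA/2: at [78, 89, 96, 104, 113, 138, 148, 158, 187, 206, 216] ⇒ [80, 91, 98, 106, 115, 140, 150, 160, 189, 208, 218]
  TgoI GCACTTT/0: at [0, 32, 44, 117, 131, 174] ⇒ [32, 44, 117, 131, 174] (position 0 is a terminus of the linear molecule — no cut)

All cut coordinates (distinct, sorted): [10, 32, 44, 58, 65, 80, 91, 98, 106, 115, 117, 121, 131, 140, 150, 160, 174, 189, 208, 218, 226, 235]

Fragment lengths:
  [0,10): 10 bp
  [10,32): 22 bp
  [32,44): 12 bp
  [44,58): 14 bp
  [58,65): 7 bp
  [65,80): 15 bp
  [80,91): 11 bp
  [91,98): 7 bp
  [98,106): 8 bp
  [106,115): 9 bp
  [115,117): 2 bp
  [117,121): 4 bp
  [121,131): 10 bp
  [131,140): 9 bp
  [140,150): 10 bp
  [150,160): 10 bp
  [160,174): 14 bp
  [174,189): 15 bp
  [189,208): 19 bp
  [208,218): 10 bp
  [218,226): 8 bp
  [226,235): 9 bp
  [235,241): 6 bp

[2,4,6,7,7,8,8,9,9,9,10,10,10,10,10,11,12,14,14,15,15,19,22]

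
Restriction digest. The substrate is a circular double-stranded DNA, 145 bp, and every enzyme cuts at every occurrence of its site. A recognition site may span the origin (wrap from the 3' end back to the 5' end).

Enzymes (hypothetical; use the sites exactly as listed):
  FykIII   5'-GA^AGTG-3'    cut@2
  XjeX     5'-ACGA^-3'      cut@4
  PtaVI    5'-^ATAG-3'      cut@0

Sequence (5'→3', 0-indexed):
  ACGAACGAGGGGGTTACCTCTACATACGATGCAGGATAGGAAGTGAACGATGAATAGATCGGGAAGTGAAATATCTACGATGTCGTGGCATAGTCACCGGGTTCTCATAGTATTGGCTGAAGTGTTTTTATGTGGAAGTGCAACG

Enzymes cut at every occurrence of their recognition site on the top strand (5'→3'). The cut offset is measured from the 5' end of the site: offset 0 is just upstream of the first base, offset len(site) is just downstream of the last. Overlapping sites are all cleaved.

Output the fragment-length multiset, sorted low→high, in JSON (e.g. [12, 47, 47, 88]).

Site scan:
  FykIII (GAAGTG, off=2): starts [39, 62, 118, 134] → cuts [41, 64, 120, 136]
  XjeX (ACGA, off=4): starts [0, 4, 25, 46, 76, 142] → cuts [1, 4, 8, 29, 50, 80]
  PtaVI (ATAG, off=0): starts [35, 53, 89, 106] → cuts [35, 53, 89, 106]

Pooled cuts: [1, 4, 8, 29, 35, 41, 50, 53, 64, 80, 89, 106, 120, 136]

Fragment lengths:
  1→4: 3 bp
  4→8: 4 bp
  8→29: 21 bp
  29→35: 6 bp
  35→41: 6 bp
  41→50: 9 bp
  50→53: 3 bp
  53→64: 11 bp
  64→80: 16 bp
  80→89: 9 bp
  89→106: 17 bp
  106→120: 14 bp
  120→136: 16 bp
  136→1 (wrap): 145-136+1 = 10 bp

[3,3,4,6,6,9,9,10,11,14,16,16,17,21]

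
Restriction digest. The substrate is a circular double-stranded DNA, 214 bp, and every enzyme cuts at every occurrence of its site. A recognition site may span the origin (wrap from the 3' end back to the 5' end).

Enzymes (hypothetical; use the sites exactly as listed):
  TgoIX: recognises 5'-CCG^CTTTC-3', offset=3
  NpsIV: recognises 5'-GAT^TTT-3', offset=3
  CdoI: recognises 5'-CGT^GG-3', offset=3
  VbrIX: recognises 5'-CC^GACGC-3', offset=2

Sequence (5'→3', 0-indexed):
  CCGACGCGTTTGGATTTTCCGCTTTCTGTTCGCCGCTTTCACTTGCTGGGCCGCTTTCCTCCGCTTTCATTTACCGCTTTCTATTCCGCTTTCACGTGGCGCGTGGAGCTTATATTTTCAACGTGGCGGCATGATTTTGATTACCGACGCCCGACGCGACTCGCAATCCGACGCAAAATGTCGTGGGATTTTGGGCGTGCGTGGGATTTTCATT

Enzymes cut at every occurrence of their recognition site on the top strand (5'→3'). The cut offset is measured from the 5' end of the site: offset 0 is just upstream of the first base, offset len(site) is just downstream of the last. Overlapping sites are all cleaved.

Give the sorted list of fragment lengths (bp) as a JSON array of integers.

Site scan:
  TgoIX (CCGCTTTC, off=3): starts [18, 32, 50, 60, 73, 85] → cuts [21, 35, 53, 63, 76, 88]
  NpsIV (GATTTT, off=3): starts [12, 132, 186, 204] → cuts [15, 135, 189, 207]
  CdoI (CGTGG, off=3): starts [94, 101, 121, 181, 199] → cuts [97, 104, 124, 184, 202]
  VbrIX (CCGACGC, off=2): starts [0, 143, 150, 167] → cuts [2, 145, 152, 169]

Pooled cuts: [2, 15, 21, 35, 53, 63, 76, 88, 97, 104, 124, 135, 145, 152, 169, 184, 189, 202, 207]

Fragments:
  2→15: 13 bp
  15→21: 6 bp
  21→35: 14 bp
  35→53: 18 bp
  53→63: 10 bp
  63→76: 13 bp
  76→88: 12 bp
  88→97: 9 bp
  97→104: 7 bp
  104→124: 20 bp
  124→135: 11 bp
  135→145: 10 bp
  145→152: 7 bp
  152→169: 17 bp
  169→184: 15 bp
  184→189: 5 bp
  189→202: 13 bp
  202→207: 5 bp
  207→2 (wrap): 214-207+2 = 9 bp

[5,5,6,7,7,9,9,10,10,11,12,13,13,13,14,15,17,18,20]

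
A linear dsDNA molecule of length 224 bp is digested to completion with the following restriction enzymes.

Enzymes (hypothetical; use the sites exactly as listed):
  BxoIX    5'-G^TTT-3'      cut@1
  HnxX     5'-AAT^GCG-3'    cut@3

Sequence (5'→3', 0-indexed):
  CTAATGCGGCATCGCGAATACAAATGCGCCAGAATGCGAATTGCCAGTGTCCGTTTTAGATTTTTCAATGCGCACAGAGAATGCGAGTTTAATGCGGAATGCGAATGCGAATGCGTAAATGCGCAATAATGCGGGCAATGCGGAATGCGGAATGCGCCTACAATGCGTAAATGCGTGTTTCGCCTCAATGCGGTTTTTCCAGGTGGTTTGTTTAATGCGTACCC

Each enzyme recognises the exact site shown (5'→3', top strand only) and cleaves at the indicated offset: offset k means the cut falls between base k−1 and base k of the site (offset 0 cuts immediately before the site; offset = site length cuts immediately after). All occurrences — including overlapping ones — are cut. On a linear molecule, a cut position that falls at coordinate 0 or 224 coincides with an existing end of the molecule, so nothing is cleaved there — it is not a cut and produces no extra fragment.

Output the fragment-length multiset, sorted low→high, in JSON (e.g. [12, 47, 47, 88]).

[4,4,5,5,5,6,6,6,6,7,7,7,8,8,8,9,10,10,11,12,13,13,16,18,20]

Site scan:
  BxoIX GTTT/1: at [52, 86, 176, 192, 205, 209] ⇒ [53, 87, 177, 193, 206, 210]
  HnxX AATGCG/3: at [2, 22, 32, 66, 79, 90, 97, 103, 109, 117, 127, 136, 143, 150, 161, 169, 186, 213] ⇒ [5, 25, 35, 69, 82, 93, 100, 106, 112, 120, 130, 139, 146, 153, 164, 172, 189, 216]

All cut coordinates (distinct, sorted): [5, 25, 35, 53, 69, 82, 87, 93, 100, 106, 112, 120, 130, 139, 146, 153, 164, 172, 177, 189, 193, 206, 210, 216]

Fragments:
  [0,5): 5 bp
  [5,25): 20 bp
  [25,35): 10 bp
  [35,53): 18 bp
  [53,69): 16 bp
  [69,82): 13 bp
  [82,87): 5 bp
  [87,93): 6 bp
  [93,100): 7 bp
  [100,106): 6 bp
  [106,112): 6 bp
  [112,120): 8 bp
  [120,130): 10 bp
  [130,139): 9 bp
  [139,146): 7 bp
  [146,153): 7 bp
  [153,164): 11 bp
  [164,172): 8 bp
  [172,177): 5 bp
  [177,189): 12 bp
  [189,193): 4 bp
  [193,206): 13 bp
  [206,210): 4 bp
  [210,216): 6 bp
  [216,224): 8 bp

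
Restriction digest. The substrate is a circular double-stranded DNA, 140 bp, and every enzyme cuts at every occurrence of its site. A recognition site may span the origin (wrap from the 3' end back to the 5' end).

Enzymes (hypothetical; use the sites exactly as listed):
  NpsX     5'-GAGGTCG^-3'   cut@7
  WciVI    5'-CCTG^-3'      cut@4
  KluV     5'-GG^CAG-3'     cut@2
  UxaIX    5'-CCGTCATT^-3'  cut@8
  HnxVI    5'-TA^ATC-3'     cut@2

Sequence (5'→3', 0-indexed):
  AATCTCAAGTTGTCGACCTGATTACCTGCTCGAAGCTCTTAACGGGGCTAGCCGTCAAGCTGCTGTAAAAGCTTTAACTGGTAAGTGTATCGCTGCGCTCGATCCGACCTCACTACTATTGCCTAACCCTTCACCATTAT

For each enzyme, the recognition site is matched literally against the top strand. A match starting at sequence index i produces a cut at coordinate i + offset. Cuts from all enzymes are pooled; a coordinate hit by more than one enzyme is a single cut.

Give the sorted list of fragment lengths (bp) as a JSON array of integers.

Per-enzyme occurrences:
  NpsX (GAGGTCG, off=7): no sites
  WciVI (CCTG, off=4): starts [16, 24] → cuts [20, 28]
  KluV (GGCAG, off=2): no sites
  UxaIX (CCGTCATT, off=8): no sites
  HnxVI (TAATC, off=2): starts [139] → cuts [1]

Pooled cuts: [1, 20, 28]

Fragments:
  1→20: 19 bp
  20→28: 8 bp
  28→1 (wrap): 140-28+1 = 113 bp

[8,19,113]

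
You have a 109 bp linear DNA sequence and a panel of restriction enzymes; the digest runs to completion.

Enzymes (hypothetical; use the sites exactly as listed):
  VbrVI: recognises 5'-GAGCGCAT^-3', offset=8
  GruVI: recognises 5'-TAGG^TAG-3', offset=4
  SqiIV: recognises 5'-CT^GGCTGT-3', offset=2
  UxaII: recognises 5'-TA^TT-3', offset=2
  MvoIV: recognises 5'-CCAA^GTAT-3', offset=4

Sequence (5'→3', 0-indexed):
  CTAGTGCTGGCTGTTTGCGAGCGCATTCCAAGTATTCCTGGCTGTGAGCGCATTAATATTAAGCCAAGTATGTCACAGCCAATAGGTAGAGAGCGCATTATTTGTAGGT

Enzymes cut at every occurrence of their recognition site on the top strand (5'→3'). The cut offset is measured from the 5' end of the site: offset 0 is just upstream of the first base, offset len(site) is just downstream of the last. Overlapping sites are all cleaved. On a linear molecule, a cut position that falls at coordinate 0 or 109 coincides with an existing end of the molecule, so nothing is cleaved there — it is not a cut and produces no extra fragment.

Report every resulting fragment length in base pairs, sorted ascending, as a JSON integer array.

Per-enzyme occurrences:
  VbrVI (GAGCGCAT, off=8): starts [18, 45, 90] → cuts [26, 53, 98]
  GruVI (TAGGTAG, off=4): starts [82] → cuts [86]
  SqiIV (CTGGCTGT, off=2): starts [6, 37] → cuts [8, 39]
  UxaII (TATT, off=2): starts [32, 56, 98] → cuts [34, 58, 100]
  MvoIV (CCAAGTAT, off=4): starts [27, 63] → cuts [31, 67]

Pooled cuts: [8, 26, 31, 34, 39, 53, 58, 67, 86, 98, 100]

Fragments:
  [0,8): 8 bp
  [8,26): 18 bp
  [26,31): 5 bp
  [31,34): 3 bp
  [34,39): 5 bp
  [39,53): 14 bp
  [53,58): 5 bp
  [58,67): 9 bp
  [67,86): 19 bp
  [86,98): 12 bp
  [98,100): 2 bp
  [100,109): 9 bp

[2,3,5,5,5,8,9,9,12,14,18,19]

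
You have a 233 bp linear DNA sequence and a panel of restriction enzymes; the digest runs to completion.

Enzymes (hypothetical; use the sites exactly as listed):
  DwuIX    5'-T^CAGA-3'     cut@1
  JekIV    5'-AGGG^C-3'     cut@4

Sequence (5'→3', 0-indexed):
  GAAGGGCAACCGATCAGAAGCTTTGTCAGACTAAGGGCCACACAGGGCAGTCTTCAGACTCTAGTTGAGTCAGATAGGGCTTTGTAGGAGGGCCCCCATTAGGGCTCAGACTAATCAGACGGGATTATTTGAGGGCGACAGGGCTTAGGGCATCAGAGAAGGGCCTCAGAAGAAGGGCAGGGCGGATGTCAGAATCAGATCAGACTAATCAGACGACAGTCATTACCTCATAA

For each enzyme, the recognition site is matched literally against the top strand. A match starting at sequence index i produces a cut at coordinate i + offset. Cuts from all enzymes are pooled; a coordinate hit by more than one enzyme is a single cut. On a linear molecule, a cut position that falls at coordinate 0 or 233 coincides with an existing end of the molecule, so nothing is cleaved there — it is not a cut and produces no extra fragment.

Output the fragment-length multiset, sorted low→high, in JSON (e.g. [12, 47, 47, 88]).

Per-enzyme occurrences:
  DwuIX (TCAGA, off=1): starts [13, 25, 53, 69, 105, 114, 152, 165, 188, 194, 199, 208] → cuts [14, 26, 54, 70, 106, 115, 153, 166, 189, 195, 200, 209]
  JekIV (AGGGC, off=4): starts [2, 33, 43, 75, 88, 100, 131, 139, 146, 159, 173, 178] → cuts [6, 37, 47, 79, 92, 104, 135, 143, 150, 163, 177, 182]

Pooled cuts: [6, 14, 26, 37, 47, 54, 70, 79, 92, 104, 106, 115, 135, 143, 150, 153, 163, 166, 177, 182, 189, 195, 200, 209]

Fragments:
  [0,6): 6 bp
  [6,14): 8 bp
  [14,26): 12 bp
  [26,37): 11 bp
  [37,47): 10 bp
  [47,54): 7 bp
  [54,70): 16 bp
  [70,79): 9 bp
  [79,92): 13 bp
  [92,104): 12 bp
  [104,106): 2 bp
  [106,115): 9 bp
  [115,135): 20 bp
  [135,143): 8 bp
  [143,150): 7 bp
  [150,153): 3 bp
  [153,163): 10 bp
  [163,166): 3 bp
  [166,177): 11 bp
  [177,182): 5 bp
  [182,189): 7 bp
  [189,195): 6 bp
  [195,200): 5 bp
  [200,209): 9 bp
  [209,233): 24 bp

[2,3,3,5,5,6,6,7,7,7,8,8,9,9,9,10,10,11,11,12,12,13,16,20,24]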